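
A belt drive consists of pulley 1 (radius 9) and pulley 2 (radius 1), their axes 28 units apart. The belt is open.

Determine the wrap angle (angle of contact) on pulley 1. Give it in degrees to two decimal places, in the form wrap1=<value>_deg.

open belt: β = asin((r2−r1)/C) = asin(-8/28) = -16.6015°
wrap1 = π − 2β = 213.2031°
wrap2 = π + 2β = 146.7969°

wrap1=213.20_deg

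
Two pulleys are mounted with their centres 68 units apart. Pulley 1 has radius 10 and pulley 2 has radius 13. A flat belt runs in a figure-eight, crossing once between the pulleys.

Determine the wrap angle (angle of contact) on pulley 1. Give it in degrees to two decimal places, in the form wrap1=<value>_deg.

wrap1=219.54_deg

crossed belt: β = asin((r1+r2)/C) = asin(23/68) = 19.7694°
wrap1 = wrap2 = π + 2β = 219.5388°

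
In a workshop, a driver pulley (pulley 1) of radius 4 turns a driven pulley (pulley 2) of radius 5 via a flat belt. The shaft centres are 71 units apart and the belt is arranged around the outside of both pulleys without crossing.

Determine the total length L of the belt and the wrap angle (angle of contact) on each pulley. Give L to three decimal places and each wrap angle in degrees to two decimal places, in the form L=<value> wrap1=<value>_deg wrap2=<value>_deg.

open belt: β = asin((r2−r1)/C) = asin(1/71) = 0.8070°
wrap1 = π − 2β = 178.3860°
wrap2 = π + 2β = 181.6140°
tangent length = C·cosβ = 70.9930
L = r1·wrap1 + r2·wrap2 + 2·C·cosβ = 4·3.1134 + 5·3.1698 + 2·70.9930 = 170.2884

L=170.288 wrap1=178.39_deg wrap2=181.61_deg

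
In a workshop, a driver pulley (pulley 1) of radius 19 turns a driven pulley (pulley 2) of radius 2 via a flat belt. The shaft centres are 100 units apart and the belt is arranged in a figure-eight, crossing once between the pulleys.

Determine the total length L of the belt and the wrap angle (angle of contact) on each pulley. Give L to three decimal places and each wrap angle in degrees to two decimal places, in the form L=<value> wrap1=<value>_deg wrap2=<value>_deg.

L=270.400 wrap1=204.24_deg wrap2=204.24_deg

crossed belt: β = asin((r1+r2)/C) = asin(21/100) = 12.1224°
wrap1 = wrap2 = π + 2β = 204.2447°
tangent length = C·cosβ = 97.7701
L = (r1+r2)·wrap + 2·C·cosβ = 21·3.5647 + 2·97.7701 = 270.3999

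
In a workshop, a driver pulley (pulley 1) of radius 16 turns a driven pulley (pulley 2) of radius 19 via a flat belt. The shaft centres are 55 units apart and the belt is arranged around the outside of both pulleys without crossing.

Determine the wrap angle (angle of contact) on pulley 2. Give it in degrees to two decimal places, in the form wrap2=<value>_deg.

wrap2=186.25_deg

open belt: β = asin((r2−r1)/C) = asin(3/55) = 3.1268°
wrap1 = π − 2β = 173.7464°
wrap2 = π + 2β = 186.2536°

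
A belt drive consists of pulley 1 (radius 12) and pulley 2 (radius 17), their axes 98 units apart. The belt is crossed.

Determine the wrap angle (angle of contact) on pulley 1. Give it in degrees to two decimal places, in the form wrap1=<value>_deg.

crossed belt: β = asin((r1+r2)/C) = asin(29/98) = 17.2126°
wrap1 = wrap2 = π + 2β = 214.4252°

wrap1=214.43_deg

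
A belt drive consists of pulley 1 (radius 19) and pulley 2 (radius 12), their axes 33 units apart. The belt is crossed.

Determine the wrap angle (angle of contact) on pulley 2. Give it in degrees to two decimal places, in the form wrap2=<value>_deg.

wrap2=319.90_deg

crossed belt: β = asin((r1+r2)/C) = asin(31/33) = 69.9500°
wrap1 = wrap2 = π + 2β = 319.9000°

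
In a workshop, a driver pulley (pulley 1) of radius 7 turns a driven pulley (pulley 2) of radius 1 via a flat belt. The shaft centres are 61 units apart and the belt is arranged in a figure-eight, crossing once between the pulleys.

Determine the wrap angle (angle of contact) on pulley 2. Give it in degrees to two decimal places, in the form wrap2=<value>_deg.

crossed belt: β = asin((r1+r2)/C) = asin(8/61) = 7.5359°
wrap1 = wrap2 = π + 2β = 195.0718°

wrap2=195.07_deg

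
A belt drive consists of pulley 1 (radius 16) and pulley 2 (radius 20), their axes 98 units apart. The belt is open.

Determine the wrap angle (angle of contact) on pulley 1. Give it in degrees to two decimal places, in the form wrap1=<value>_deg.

wrap1=175.32_deg

open belt: β = asin((r2−r1)/C) = asin(4/98) = 2.3393°
wrap1 = π − 2β = 175.3215°
wrap2 = π + 2β = 184.6785°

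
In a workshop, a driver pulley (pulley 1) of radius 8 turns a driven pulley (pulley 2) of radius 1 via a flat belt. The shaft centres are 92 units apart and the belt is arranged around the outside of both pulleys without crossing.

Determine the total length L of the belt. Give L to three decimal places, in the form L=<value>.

L=212.807

open belt: β = asin((r2−r1)/C) = asin(-7/92) = -4.3637°
wrap1 = π − 2β = 188.7274°
wrap2 = π + 2β = 171.2726°
tangent length = C·cosβ = 91.7333
L = r1·wrap1 + r2·wrap2 + 2·C·cosβ = 8·3.2939 + 1·2.9893 + 2·91.7333 = 212.8072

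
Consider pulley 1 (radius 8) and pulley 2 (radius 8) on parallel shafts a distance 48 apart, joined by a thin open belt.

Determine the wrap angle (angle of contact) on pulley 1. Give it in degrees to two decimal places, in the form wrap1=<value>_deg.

open belt: β = asin((r2−r1)/C) = asin(0/48) = 0.0000°
wrap1 = π − 2β = 180.0000°
wrap2 = π + 2β = 180.0000°

wrap1=180.00_deg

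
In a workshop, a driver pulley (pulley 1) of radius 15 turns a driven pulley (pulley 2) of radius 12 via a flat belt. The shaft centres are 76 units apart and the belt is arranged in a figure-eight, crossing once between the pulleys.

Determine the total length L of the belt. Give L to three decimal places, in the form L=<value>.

crossed belt: β = asin((r1+r2)/C) = asin(27/76) = 20.8096°
wrap1 = wrap2 = π + 2β = 221.6191°
tangent length = C·cosβ = 71.0422
L = (r1+r2)·wrap + 2·C·cosβ = 27·3.8680 + 2·71.0422 = 246.5200

L=246.520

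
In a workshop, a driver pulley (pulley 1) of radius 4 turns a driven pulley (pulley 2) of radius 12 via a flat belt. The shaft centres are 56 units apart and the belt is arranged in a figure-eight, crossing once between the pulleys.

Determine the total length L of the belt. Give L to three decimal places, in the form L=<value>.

L=166.869

crossed belt: β = asin((r1+r2)/C) = asin(16/56) = 16.6015°
wrap1 = wrap2 = π + 2β = 213.2031°
tangent length = C·cosβ = 53.6656
L = (r1+r2)·wrap + 2·C·cosβ = 16·3.7211 + 2·53.6656 = 166.8688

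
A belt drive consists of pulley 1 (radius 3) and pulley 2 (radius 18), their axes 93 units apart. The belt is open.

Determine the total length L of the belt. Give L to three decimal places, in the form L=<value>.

open belt: β = asin((r2−r1)/C) = asin(15/93) = 9.2818°
wrap1 = π − 2β = 161.4364°
wrap2 = π + 2β = 198.5636°
tangent length = C·cosβ = 91.7824
L = r1·wrap1 + r2·wrap2 + 2·C·cosβ = 3·2.8176 + 18·3.4656 + 2·91.7824 = 254.3981

L=254.398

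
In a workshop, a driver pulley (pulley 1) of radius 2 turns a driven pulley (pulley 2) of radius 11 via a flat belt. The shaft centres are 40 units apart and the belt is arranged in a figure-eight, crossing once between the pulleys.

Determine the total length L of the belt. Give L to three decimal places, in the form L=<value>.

L=125.104

crossed belt: β = asin((r1+r2)/C) = asin(13/40) = 18.9656°
wrap1 = wrap2 = π + 2β = 217.9311°
tangent length = C·cosβ = 37.8286
L = (r1+r2)·wrap + 2·C·cosβ = 13·3.8036 + 2·37.8286 = 125.1041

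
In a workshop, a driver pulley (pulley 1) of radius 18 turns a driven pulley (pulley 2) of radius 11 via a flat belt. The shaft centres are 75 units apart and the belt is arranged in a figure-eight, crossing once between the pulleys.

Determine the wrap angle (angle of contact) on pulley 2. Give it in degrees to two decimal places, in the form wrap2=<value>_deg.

wrap2=225.49_deg

crossed belt: β = asin((r1+r2)/C) = asin(29/75) = 22.7472°
wrap1 = wrap2 = π + 2β = 225.4945°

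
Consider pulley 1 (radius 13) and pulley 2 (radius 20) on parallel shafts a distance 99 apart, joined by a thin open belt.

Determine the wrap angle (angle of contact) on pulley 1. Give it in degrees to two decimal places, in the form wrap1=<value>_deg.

open belt: β = asin((r2−r1)/C) = asin(7/99) = 4.0546°
wrap1 = π − 2β = 171.8908°
wrap2 = π + 2β = 188.1092°

wrap1=171.89_deg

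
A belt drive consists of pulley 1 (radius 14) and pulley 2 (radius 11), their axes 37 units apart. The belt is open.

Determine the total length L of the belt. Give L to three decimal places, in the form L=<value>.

open belt: β = asin((r2−r1)/C) = asin(-3/37) = -4.6507°
wrap1 = π − 2β = 189.3014°
wrap2 = π + 2β = 170.6986°
tangent length = C·cosβ = 36.8782
L = r1·wrap1 + r2·wrap2 + 2·C·cosβ = 14·3.3039 + 11·2.9793 + 2·36.8782 = 152.7832

L=152.783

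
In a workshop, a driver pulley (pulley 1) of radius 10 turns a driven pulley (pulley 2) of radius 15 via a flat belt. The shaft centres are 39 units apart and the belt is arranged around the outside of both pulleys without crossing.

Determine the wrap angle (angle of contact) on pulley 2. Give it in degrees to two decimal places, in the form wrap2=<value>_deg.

open belt: β = asin((r2−r1)/C) = asin(5/39) = 7.3659°
wrap1 = π − 2β = 165.2682°
wrap2 = π + 2β = 194.7318°

wrap2=194.73_deg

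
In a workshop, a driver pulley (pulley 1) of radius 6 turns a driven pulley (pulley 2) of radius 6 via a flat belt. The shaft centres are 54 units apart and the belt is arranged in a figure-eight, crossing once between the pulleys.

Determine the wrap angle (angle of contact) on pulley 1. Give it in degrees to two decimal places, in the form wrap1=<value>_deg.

wrap1=205.68_deg

crossed belt: β = asin((r1+r2)/C) = asin(12/54) = 12.8396°
wrap1 = wrap2 = π + 2β = 205.6792°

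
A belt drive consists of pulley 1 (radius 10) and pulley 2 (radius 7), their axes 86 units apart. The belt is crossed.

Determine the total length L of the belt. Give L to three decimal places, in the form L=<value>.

crossed belt: β = asin((r1+r2)/C) = asin(17/86) = 11.4010°
wrap1 = wrap2 = π + 2β = 202.8020°
tangent length = C·cosβ = 84.3030
L = (r1+r2)·wrap + 2·C·cosβ = 17·3.5396 + 2·84.3030 = 228.7786

L=228.779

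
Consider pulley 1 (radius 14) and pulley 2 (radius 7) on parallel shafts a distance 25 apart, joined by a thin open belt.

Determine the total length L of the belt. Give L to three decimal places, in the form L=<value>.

open belt: β = asin((r2−r1)/C) = asin(-7/25) = -16.2602°
wrap1 = π − 2β = 212.5204°
wrap2 = π + 2β = 147.4796°
tangent length = C·cosβ = 24.0000
L = r1·wrap1 + r2·wrap2 + 2·C·cosβ = 14·3.7092 + 7·2.5740 + 2·24.0000 = 117.9466

L=117.947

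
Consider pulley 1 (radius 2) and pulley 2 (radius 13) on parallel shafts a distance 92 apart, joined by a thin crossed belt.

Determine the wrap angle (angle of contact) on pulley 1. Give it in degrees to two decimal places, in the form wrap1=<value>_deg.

wrap1=198.77_deg

crossed belt: β = asin((r1+r2)/C) = asin(15/92) = 9.3836°
wrap1 = wrap2 = π + 2β = 198.7672°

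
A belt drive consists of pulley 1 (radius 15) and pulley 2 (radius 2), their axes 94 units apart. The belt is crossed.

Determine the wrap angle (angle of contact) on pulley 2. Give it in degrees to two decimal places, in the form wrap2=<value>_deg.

wrap2=200.84_deg

crossed belt: β = asin((r1+r2)/C) = asin(17/94) = 10.4193°
wrap1 = wrap2 = π + 2β = 200.8387°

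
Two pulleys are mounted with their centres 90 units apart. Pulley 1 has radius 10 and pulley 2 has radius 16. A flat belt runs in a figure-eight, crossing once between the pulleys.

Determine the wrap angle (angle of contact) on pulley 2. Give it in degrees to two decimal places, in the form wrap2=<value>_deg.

wrap2=213.58_deg

crossed belt: β = asin((r1+r2)/C) = asin(26/90) = 16.7914°
wrap1 = wrap2 = π + 2β = 213.5829°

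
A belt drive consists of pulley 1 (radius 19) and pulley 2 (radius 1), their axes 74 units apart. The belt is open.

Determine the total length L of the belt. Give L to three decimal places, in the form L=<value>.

L=215.232

open belt: β = asin((r2−r1)/C) = asin(-18/74) = -14.0780°
wrap1 = π − 2β = 208.1561°
wrap2 = π + 2β = 151.8439°
tangent length = C·cosβ = 71.7774
L = r1·wrap1 + r2·wrap2 + 2·C·cosβ = 19·3.6330 + 1·2.6502 + 2·71.7774 = 215.2322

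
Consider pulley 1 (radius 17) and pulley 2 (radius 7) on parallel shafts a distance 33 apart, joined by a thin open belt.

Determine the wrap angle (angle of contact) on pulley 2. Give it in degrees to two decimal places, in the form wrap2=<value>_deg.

open belt: β = asin((r2−r1)/C) = asin(-10/33) = -17.6397°
wrap1 = π − 2β = 215.2794°
wrap2 = π + 2β = 144.7206°

wrap2=144.72_deg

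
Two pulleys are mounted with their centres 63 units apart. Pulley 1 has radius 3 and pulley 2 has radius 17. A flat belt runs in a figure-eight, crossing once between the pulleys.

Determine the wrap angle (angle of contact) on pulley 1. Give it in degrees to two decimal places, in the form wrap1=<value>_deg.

wrap1=217.02_deg

crossed belt: β = asin((r1+r2)/C) = asin(20/63) = 18.5094°
wrap1 = wrap2 = π + 2β = 217.0188°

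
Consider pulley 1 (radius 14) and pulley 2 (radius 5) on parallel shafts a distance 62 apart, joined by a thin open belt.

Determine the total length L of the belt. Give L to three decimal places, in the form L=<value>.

L=184.999

open belt: β = asin((r2−r1)/C) = asin(-9/62) = -8.3466°
wrap1 = π − 2β = 196.6932°
wrap2 = π + 2β = 163.3068°
tangent length = C·cosβ = 61.3433
L = r1·wrap1 + r2·wrap2 + 2·C·cosβ = 14·3.4329 + 5·2.8502 + 2·61.3433 = 184.9990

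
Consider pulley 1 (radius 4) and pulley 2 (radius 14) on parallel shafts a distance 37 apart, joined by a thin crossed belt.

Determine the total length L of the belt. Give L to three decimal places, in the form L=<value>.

crossed belt: β = asin((r1+r2)/C) = asin(18/37) = 29.1099°
wrap1 = wrap2 = π + 2β = 238.2198°
tangent length = C·cosβ = 32.3265
L = (r1+r2)·wrap + 2·C·cosβ = 18·4.1577 + 2·32.3265 = 139.4919

L=139.492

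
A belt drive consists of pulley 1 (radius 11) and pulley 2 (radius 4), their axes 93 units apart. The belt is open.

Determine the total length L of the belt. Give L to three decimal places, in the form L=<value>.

L=233.651

open belt: β = asin((r2−r1)/C) = asin(-7/93) = -4.3167°
wrap1 = π − 2β = 188.6333°
wrap2 = π + 2β = 171.3667°
tangent length = C·cosβ = 92.7362
L = r1·wrap1 + r2·wrap2 + 2·C·cosβ = 11·3.2923 + 4·2.9909 + 2·92.7362 = 233.6510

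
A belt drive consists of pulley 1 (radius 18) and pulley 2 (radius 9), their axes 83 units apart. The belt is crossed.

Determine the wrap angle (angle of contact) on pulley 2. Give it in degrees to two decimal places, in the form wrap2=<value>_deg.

wrap2=217.97_deg

crossed belt: β = asin((r1+r2)/C) = asin(27/83) = 18.9838°
wrap1 = wrap2 = π + 2β = 217.9676°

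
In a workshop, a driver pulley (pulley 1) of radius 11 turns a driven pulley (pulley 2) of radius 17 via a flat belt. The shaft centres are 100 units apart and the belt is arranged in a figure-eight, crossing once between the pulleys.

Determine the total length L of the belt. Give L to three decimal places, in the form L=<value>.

crossed belt: β = asin((r1+r2)/C) = asin(28/100) = 16.2602°
wrap1 = wrap2 = π + 2β = 212.5204°
tangent length = C·cosβ = 96.0000
L = (r1+r2)·wrap + 2·C·cosβ = 28·3.7092 + 2·96.0000 = 295.8571

L=295.857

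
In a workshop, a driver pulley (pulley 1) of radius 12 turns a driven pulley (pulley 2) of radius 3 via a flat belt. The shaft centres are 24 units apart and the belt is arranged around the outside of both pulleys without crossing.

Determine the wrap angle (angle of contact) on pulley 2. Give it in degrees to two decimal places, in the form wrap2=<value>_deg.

open belt: β = asin((r2−r1)/C) = asin(-9/24) = -22.0243°
wrap1 = π − 2β = 224.0486°
wrap2 = π + 2β = 135.9514°

wrap2=135.95_deg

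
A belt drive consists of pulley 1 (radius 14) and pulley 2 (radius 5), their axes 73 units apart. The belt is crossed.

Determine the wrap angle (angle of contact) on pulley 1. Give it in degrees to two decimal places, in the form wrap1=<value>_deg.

wrap1=210.17_deg

crossed belt: β = asin((r1+r2)/C) = asin(19/73) = 15.0863°
wrap1 = wrap2 = π + 2β = 210.1726°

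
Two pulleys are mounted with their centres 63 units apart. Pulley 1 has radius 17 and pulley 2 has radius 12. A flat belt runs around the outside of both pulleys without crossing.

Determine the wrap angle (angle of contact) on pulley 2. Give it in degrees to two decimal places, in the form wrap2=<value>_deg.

wrap2=170.90_deg

open belt: β = asin((r2−r1)/C) = asin(-5/63) = -4.5521°
wrap1 = π − 2β = 189.1041°
wrap2 = π + 2β = 170.8959°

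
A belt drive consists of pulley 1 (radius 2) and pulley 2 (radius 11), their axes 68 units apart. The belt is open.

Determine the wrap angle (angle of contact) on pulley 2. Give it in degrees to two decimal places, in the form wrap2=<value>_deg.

wrap2=195.21_deg

open belt: β = asin((r2−r1)/C) = asin(9/68) = 7.6056°
wrap1 = π − 2β = 164.7888°
wrap2 = π + 2β = 195.2112°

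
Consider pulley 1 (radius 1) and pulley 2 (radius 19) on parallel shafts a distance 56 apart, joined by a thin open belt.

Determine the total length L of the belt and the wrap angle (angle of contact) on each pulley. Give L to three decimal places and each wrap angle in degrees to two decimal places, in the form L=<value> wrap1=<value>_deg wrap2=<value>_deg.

open belt: β = asin((r2−r1)/C) = asin(18/56) = 18.7493°
wrap1 = π − 2β = 142.5013°
wrap2 = π + 2β = 217.4987°
tangent length = C·cosβ = 53.0283
L = r1·wrap1 + r2·wrap2 + 2·C·cosβ = 1·2.4871 + 19·3.7961 + 2·53.0283 = 180.6690

L=180.669 wrap1=142.50_deg wrap2=217.50_deg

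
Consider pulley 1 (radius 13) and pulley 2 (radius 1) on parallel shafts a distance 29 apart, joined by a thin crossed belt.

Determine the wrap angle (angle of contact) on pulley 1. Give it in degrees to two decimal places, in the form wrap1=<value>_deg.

wrap1=237.73_deg

crossed belt: β = asin((r1+r2)/C) = asin(14/29) = 28.8657°
wrap1 = wrap2 = π + 2β = 237.7315°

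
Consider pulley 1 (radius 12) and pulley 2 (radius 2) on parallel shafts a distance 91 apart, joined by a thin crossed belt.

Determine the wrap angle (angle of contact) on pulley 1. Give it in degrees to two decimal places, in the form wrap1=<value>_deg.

wrap1=197.70_deg

crossed belt: β = asin((r1+r2)/C) = asin(14/91) = 8.8499°
wrap1 = wrap2 = π + 2β = 197.6998°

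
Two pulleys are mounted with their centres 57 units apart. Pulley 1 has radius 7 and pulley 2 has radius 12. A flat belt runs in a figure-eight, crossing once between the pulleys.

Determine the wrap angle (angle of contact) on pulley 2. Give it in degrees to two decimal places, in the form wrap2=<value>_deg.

crossed belt: β = asin((r1+r2)/C) = asin(19/57) = 19.4712°
wrap1 = wrap2 = π + 2β = 218.9424°

wrap2=218.94_deg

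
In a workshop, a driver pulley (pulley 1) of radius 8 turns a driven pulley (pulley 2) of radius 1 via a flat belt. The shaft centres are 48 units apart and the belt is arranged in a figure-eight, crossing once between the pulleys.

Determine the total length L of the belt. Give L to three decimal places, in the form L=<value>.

L=125.967

crossed belt: β = asin((r1+r2)/C) = asin(9/48) = 10.8069°
wrap1 = wrap2 = π + 2β = 201.6138°
tangent length = C·cosβ = 47.1487
L = (r1+r2)·wrap + 2·C·cosβ = 9·3.5188 + 2·47.1487 = 125.9668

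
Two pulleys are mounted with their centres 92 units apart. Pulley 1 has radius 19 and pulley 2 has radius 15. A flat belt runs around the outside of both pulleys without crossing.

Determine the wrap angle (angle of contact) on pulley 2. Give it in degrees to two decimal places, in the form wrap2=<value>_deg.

wrap2=175.02_deg

open belt: β = asin((r2−r1)/C) = asin(-4/92) = -2.4919°
wrap1 = π − 2β = 184.9838°
wrap2 = π + 2β = 175.0162°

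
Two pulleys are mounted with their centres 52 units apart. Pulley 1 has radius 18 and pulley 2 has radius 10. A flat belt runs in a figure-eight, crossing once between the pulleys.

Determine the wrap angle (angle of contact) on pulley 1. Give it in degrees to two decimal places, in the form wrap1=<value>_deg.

crossed belt: β = asin((r1+r2)/C) = asin(28/52) = 32.5790°
wrap1 = wrap2 = π + 2β = 245.1579°

wrap1=245.16_deg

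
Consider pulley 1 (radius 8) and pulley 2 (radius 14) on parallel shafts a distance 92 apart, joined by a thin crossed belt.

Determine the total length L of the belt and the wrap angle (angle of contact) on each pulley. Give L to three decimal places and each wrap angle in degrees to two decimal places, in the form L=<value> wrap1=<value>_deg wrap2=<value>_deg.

L=258.401 wrap1=207.67_deg wrap2=207.67_deg

crossed belt: β = asin((r1+r2)/C) = asin(22/92) = 13.8352°
wrap1 = wrap2 = π + 2β = 207.6704°
tangent length = C·cosβ = 89.3308
L = (r1+r2)·wrap + 2·C·cosβ = 22·3.6245 + 2·89.3308 = 258.4014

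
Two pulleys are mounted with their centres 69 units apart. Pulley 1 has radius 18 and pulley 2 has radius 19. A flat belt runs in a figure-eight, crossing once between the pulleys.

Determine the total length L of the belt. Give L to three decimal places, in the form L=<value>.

L=274.602

crossed belt: β = asin((r1+r2)/C) = asin(37/69) = 32.4275°
wrap1 = wrap2 = π + 2β = 244.8550°
tangent length = C·cosβ = 58.2409
L = (r1+r2)·wrap + 2·C·cosβ = 37·4.2735 + 2·58.2409 = 274.6022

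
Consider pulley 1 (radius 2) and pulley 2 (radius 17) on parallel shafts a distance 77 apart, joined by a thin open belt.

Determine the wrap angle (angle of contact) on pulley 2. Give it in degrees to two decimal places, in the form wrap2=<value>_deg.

wrap2=202.47_deg

open belt: β = asin((r2−r1)/C) = asin(15/77) = 11.2333°
wrap1 = π − 2β = 157.5333°
wrap2 = π + 2β = 202.4667°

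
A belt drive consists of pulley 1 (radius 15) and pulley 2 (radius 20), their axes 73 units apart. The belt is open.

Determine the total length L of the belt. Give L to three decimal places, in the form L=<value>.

open belt: β = asin((r2−r1)/C) = asin(5/73) = 3.9274°
wrap1 = π − 2β = 172.1451°
wrap2 = π + 2β = 187.8549°
tangent length = C·cosβ = 72.8286
L = r1·wrap1 + r2·wrap2 + 2·C·cosβ = 15·3.0045 + 20·3.2787 + 2·72.8286 = 256.2983

L=256.298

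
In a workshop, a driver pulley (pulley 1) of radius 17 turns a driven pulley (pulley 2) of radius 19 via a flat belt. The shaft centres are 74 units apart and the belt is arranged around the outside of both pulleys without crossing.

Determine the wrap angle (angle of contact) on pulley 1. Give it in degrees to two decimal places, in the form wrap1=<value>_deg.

open belt: β = asin((r2−r1)/C) = asin(2/74) = 1.5487°
wrap1 = π − 2β = 176.9026°
wrap2 = π + 2β = 183.0974°

wrap1=176.90_deg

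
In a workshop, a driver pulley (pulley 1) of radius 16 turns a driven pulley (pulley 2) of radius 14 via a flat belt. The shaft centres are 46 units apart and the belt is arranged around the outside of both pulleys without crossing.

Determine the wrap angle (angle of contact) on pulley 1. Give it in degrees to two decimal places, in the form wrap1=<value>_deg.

wrap1=184.98_deg

open belt: β = asin((r2−r1)/C) = asin(-2/46) = -2.4919°
wrap1 = π − 2β = 184.9838°
wrap2 = π + 2β = 175.0162°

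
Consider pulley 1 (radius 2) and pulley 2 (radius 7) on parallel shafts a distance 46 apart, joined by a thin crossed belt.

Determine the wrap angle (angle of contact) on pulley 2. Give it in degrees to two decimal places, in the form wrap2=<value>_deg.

wrap2=202.57_deg

crossed belt: β = asin((r1+r2)/C) = asin(9/46) = 11.2828°
wrap1 = wrap2 = π + 2β = 202.5656°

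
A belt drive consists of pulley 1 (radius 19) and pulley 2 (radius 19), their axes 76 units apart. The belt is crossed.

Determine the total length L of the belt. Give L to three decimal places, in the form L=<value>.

L=290.810

crossed belt: β = asin((r1+r2)/C) = asin(38/76) = 30.0000°
wrap1 = wrap2 = π + 2β = 240.0000°
tangent length = C·cosβ = 65.8179
L = (r1+r2)·wrap + 2·C·cosβ = 38·4.1888 + 2·65.8179 = 290.8099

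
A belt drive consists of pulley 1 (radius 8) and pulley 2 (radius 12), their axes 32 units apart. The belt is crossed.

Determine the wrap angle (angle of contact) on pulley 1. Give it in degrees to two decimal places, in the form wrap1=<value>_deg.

crossed belt: β = asin((r1+r2)/C) = asin(20/32) = 38.6822°
wrap1 = wrap2 = π + 2β = 257.3644°

wrap1=257.36_deg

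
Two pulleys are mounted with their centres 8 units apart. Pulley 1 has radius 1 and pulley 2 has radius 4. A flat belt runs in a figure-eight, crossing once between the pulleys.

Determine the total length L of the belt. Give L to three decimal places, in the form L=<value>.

L=34.949

crossed belt: β = asin((r1+r2)/C) = asin(5/8) = 38.6822°
wrap1 = wrap2 = π + 2β = 257.3644°
tangent length = C·cosβ = 6.2450
L = (r1+r2)·wrap + 2·C·cosβ = 5·4.4919 + 2·6.2450 = 34.9493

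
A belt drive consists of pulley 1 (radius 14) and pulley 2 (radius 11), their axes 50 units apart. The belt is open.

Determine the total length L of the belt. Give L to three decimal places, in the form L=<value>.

open belt: β = asin((r2−r1)/C) = asin(-3/50) = -3.4398°
wrap1 = π − 2β = 186.8796°
wrap2 = π + 2β = 173.1204°
tangent length = C·cosβ = 49.9099
L = r1·wrap1 + r2·wrap2 + 2·C·cosβ = 14·3.2617 + 11·3.0215 + 2·49.9099 = 178.7199

L=178.720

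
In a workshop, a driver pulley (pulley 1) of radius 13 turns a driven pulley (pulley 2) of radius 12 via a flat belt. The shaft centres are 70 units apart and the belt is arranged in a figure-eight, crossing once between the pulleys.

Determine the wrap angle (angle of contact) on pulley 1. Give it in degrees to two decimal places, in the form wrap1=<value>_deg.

crossed belt: β = asin((r1+r2)/C) = asin(25/70) = 20.9248°
wrap1 = wrap2 = π + 2β = 221.8497°

wrap1=221.85_deg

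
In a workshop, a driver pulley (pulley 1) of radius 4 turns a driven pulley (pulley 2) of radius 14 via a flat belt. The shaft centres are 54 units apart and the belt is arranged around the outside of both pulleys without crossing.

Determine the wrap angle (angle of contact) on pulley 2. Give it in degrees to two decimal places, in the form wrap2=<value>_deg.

wrap2=201.34_deg

open belt: β = asin((r2−r1)/C) = asin(10/54) = 10.6719°
wrap1 = π − 2β = 158.6561°
wrap2 = π + 2β = 201.3439°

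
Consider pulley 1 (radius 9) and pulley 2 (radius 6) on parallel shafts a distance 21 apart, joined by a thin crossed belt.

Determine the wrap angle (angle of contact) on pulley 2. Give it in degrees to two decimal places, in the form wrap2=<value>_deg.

crossed belt: β = asin((r1+r2)/C) = asin(15/21) = 45.5847°
wrap1 = wrap2 = π + 2β = 271.1694°

wrap2=271.17_deg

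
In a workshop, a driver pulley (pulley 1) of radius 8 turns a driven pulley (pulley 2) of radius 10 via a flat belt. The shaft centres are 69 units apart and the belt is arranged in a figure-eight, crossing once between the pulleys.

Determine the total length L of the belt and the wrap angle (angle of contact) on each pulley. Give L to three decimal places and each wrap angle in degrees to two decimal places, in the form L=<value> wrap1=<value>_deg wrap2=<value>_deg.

crossed belt: β = asin((r1+r2)/C) = asin(18/69) = 15.1217°
wrap1 = wrap2 = π + 2β = 210.2433°
tangent length = C·cosβ = 66.6108
L = (r1+r2)·wrap + 2·C·cosβ = 18·3.6694 + 2·66.6108 = 199.2715

L=199.272 wrap1=210.24_deg wrap2=210.24_deg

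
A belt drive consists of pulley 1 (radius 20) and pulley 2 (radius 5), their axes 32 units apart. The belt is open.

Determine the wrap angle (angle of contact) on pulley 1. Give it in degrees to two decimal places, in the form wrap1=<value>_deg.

open belt: β = asin((r2−r1)/C) = asin(-15/32) = -27.9532°
wrap1 = π − 2β = 235.9064°
wrap2 = π + 2β = 124.0936°

wrap1=235.91_deg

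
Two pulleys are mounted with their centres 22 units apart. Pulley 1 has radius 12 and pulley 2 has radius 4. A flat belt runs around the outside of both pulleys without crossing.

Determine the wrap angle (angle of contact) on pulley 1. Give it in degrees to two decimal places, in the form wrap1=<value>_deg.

open belt: β = asin((r2−r1)/C) = asin(-8/22) = -21.3237°
wrap1 = π − 2β = 222.6474°
wrap2 = π + 2β = 137.3526°

wrap1=222.65_deg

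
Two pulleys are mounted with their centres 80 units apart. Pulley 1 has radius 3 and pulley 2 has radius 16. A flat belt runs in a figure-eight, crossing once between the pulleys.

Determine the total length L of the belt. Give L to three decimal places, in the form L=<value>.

crossed belt: β = asin((r1+r2)/C) = asin(19/80) = 13.7390°
wrap1 = wrap2 = π + 2β = 207.4781°
tangent length = C·cosβ = 77.7110
L = (r1+r2)·wrap + 2·C·cosβ = 19·3.6212 + 2·77.7110 = 224.2243

L=224.224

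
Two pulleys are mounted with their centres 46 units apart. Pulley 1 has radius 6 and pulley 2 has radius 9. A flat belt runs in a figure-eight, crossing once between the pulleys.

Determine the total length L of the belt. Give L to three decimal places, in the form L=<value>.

L=144.060

crossed belt: β = asin((r1+r2)/C) = asin(15/46) = 19.0314°
wrap1 = wrap2 = π + 2β = 218.0629°
tangent length = C·cosβ = 43.4856
L = (r1+r2)·wrap + 2·C·cosβ = 15·3.8059 + 2·43.4856 = 144.0600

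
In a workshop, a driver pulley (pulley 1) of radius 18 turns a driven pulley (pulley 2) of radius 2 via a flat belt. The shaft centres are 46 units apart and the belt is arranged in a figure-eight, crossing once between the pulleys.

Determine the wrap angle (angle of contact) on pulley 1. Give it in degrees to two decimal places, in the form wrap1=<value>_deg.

wrap1=231.54_deg

crossed belt: β = asin((r1+r2)/C) = asin(20/46) = 25.7715°
wrap1 = wrap2 = π + 2β = 231.5429°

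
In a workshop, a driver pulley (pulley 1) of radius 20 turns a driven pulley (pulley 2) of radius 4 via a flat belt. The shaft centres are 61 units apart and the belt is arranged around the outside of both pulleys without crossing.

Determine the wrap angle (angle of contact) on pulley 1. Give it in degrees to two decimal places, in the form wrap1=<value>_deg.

open belt: β = asin((r2−r1)/C) = asin(-16/61) = -15.2063°
wrap1 = π − 2β = 210.4126°
wrap2 = π + 2β = 149.5874°

wrap1=210.41_deg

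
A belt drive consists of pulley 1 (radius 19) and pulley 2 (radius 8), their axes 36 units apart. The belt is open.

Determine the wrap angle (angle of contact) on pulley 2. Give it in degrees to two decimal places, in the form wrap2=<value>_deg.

open belt: β = asin((r2−r1)/C) = asin(-11/36) = -17.7916°
wrap1 = π − 2β = 215.5832°
wrap2 = π + 2β = 144.4168°

wrap2=144.42_deg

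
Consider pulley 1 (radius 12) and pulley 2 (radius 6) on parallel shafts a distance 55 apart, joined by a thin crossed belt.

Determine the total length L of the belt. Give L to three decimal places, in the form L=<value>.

L=172.494

crossed belt: β = asin((r1+r2)/C) = asin(18/55) = 19.1033°
wrap1 = wrap2 = π + 2β = 218.2066°
tangent length = C·cosβ = 51.9711
L = (r1+r2)·wrap + 2·C·cosβ = 18·3.8084 + 2·51.9711 = 172.4939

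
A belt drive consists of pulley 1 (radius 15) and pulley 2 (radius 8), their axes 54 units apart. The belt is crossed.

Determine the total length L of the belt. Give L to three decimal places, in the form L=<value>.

L=190.210

crossed belt: β = asin((r1+r2)/C) = asin(23/54) = 25.2093°
wrap1 = wrap2 = π + 2β = 230.4186°
tangent length = C·cosβ = 48.8569
L = (r1+r2)·wrap + 2·C·cosβ = 23·4.0216 + 2·48.8569 = 190.2098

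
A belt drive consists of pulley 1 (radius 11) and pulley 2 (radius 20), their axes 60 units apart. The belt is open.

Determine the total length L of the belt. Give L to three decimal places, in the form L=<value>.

open belt: β = asin((r2−r1)/C) = asin(9/60) = 8.6269°
wrap1 = π − 2β = 162.7461°
wrap2 = π + 2β = 197.2539°
tangent length = C·cosβ = 59.3212
L = r1·wrap1 + r2·wrap2 + 2·C·cosβ = 11·2.8405 + 20·3.4427 + 2·59.3212 = 218.7419

L=218.742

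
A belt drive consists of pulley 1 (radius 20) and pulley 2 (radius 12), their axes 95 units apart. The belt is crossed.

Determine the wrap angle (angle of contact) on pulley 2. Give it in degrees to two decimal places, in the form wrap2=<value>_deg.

wrap2=219.37_deg

crossed belt: β = asin((r1+r2)/C) = asin(32/95) = 19.6846°
wrap1 = wrap2 = π + 2β = 219.3692°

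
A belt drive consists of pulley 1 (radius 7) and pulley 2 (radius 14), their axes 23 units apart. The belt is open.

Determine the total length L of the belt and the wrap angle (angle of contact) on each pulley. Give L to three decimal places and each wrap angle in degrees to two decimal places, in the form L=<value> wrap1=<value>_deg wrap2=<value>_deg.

open belt: β = asin((r2−r1)/C) = asin(7/23) = 17.7189°
wrap1 = π − 2β = 144.5621°
wrap2 = π + 2β = 215.4379°
tangent length = C·cosβ = 21.9089
L = r1·wrap1 + r2·wrap2 + 2·C·cosβ = 7·2.5231 + 14·3.7601 + 2·21.9089 = 114.1208

L=114.121 wrap1=144.56_deg wrap2=215.44_deg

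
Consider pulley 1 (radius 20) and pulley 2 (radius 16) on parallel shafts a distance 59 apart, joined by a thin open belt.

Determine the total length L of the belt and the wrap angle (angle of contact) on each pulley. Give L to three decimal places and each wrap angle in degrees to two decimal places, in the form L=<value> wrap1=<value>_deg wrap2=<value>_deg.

L=231.369 wrap1=187.77_deg wrap2=172.23_deg

open belt: β = asin((r2−r1)/C) = asin(-4/59) = -3.8874°
wrap1 = π − 2β = 187.7749°
wrap2 = π + 2β = 172.2251°
tangent length = C·cosβ = 58.8643
L = r1·wrap1 + r2·wrap2 + 2·C·cosβ = 20·3.2773 + 16·3.0059 + 2·58.8643 = 231.3686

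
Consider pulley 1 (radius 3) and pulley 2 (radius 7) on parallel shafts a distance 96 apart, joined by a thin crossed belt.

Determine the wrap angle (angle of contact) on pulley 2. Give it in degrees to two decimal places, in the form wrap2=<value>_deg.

crossed belt: β = asin((r1+r2)/C) = asin(10/96) = 5.9792°
wrap1 = wrap2 = π + 2β = 191.9583°

wrap2=191.96_deg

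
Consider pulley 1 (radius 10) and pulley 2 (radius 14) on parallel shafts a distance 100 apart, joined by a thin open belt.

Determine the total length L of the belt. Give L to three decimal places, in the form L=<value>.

L=275.558

open belt: β = asin((r2−r1)/C) = asin(4/100) = 2.2924°
wrap1 = π − 2β = 175.4151°
wrap2 = π + 2β = 184.5849°
tangent length = C·cosβ = 99.9200
L = r1·wrap1 + r2·wrap2 + 2·C·cosβ = 10·3.0616 + 14·3.2216 + 2·99.9200 = 275.5582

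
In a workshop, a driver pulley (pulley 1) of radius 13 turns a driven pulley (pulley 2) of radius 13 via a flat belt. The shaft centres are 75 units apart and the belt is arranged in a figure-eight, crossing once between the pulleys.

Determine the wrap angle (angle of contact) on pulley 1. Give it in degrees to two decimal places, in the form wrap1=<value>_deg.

crossed belt: β = asin((r1+r2)/C) = asin(26/75) = 20.2836°
wrap1 = wrap2 = π + 2β = 220.5671°

wrap1=220.57_deg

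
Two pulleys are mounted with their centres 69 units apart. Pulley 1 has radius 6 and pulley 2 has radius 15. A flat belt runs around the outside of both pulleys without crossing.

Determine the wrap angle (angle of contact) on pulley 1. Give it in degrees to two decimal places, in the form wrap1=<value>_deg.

wrap1=165.01_deg

open belt: β = asin((r2−r1)/C) = asin(9/69) = 7.4947°
wrap1 = π − 2β = 165.0106°
wrap2 = π + 2β = 194.9894°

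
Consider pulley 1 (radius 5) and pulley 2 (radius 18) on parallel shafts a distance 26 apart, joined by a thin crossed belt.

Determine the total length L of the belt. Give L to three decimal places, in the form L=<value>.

crossed belt: β = asin((r1+r2)/C) = asin(23/26) = 62.2042°
wrap1 = wrap2 = π + 2β = 304.4085°
tangent length = C·cosβ = 12.1244
L = (r1+r2)·wrap + 2·C·cosβ = 23·5.3129 + 2·12.1244 = 146.4461

L=146.446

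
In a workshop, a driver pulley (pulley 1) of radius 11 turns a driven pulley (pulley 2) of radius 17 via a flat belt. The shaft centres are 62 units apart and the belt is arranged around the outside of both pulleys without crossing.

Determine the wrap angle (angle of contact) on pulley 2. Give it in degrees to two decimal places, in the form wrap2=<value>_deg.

open belt: β = asin((r2−r1)/C) = asin(6/62) = 5.5534°
wrap1 = π − 2β = 168.8931°
wrap2 = π + 2β = 191.1069°

wrap2=191.11_deg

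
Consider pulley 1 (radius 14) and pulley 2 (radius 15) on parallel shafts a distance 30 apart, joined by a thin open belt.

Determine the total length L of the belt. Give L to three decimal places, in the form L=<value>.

open belt: β = asin((r2−r1)/C) = asin(1/30) = 1.9102°
wrap1 = π − 2β = 176.1796°
wrap2 = π + 2β = 183.8204°
tangent length = C·cosβ = 29.9833
L = r1·wrap1 + r2·wrap2 + 2·C·cosβ = 14·3.0749 + 15·3.2083 + 2·29.9833 = 151.1395

L=151.140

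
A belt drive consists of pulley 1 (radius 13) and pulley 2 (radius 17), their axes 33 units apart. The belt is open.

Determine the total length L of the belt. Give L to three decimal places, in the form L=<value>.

L=160.733

open belt: β = asin((r2−r1)/C) = asin(4/33) = 6.9621°
wrap1 = π − 2β = 166.0759°
wrap2 = π + 2β = 193.9241°
tangent length = C·cosβ = 32.7567
L = r1·wrap1 + r2·wrap2 + 2·C·cosβ = 13·2.8986 + 17·3.3846 + 2·32.7567 = 160.7332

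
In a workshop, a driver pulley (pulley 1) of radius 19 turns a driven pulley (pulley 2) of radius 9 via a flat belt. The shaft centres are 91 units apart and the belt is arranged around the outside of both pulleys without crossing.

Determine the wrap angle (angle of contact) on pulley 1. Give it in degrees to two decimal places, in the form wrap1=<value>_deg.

wrap1=192.62_deg

open belt: β = asin((r2−r1)/C) = asin(-10/91) = -6.3090°
wrap1 = π − 2β = 192.6180°
wrap2 = π + 2β = 167.3820°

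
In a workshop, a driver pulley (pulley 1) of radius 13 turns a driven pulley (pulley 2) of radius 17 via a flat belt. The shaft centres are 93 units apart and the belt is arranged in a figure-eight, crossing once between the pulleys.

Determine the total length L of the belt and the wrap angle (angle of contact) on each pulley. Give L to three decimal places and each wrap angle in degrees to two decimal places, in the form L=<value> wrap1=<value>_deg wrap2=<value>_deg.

L=290.012 wrap1=217.64_deg wrap2=217.64_deg

crossed belt: β = asin((r1+r2)/C) = asin(30/93) = 18.8191°
wrap1 = wrap2 = π + 2β = 217.6381°
tangent length = C·cosβ = 88.0284
L = (r1+r2)·wrap + 2·C·cosβ = 30·3.7985 + 2·88.0284 = 290.0119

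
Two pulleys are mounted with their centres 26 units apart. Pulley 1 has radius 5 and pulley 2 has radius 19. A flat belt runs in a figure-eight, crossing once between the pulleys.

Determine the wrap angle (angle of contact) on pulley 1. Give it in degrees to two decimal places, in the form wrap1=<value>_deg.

crossed belt: β = asin((r1+r2)/C) = asin(24/26) = 67.3801°
wrap1 = wrap2 = π + 2β = 314.7603°

wrap1=314.76_deg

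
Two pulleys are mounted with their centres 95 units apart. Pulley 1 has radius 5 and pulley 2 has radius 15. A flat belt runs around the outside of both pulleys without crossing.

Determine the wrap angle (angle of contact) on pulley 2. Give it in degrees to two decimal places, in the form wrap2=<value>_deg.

open belt: β = asin((r2−r1)/C) = asin(10/95) = 6.0423°
wrap1 = π − 2β = 167.9153°
wrap2 = π + 2β = 192.0847°

wrap2=192.08_deg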